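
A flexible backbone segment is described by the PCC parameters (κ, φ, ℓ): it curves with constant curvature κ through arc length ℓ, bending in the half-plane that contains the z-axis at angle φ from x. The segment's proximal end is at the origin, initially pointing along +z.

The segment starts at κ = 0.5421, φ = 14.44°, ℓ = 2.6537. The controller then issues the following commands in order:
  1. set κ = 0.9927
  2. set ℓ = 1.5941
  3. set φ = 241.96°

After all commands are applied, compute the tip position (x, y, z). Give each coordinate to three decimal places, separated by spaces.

initial: κ=0.5421, φ=14.44°, ℓ=2.6537
cmd 1: set κ=0.9927 → (κ,φ,ℓ)=(0.9927,14.44°,2.6537) → tip=(1.8282,0.4708,0.4894)
cmd 2: set ℓ=1.5941 → (κ,φ,ℓ)=(0.9927,14.44°,1.5941) → tip=(0.9869,0.2541,1.0073)
cmd 3: set φ=241.96° → (κ,φ,ℓ)=(0.9927,241.96°,1.5941) → tip=(-0.4791,-0.8995,1.0073)

-0.479 -0.899 1.007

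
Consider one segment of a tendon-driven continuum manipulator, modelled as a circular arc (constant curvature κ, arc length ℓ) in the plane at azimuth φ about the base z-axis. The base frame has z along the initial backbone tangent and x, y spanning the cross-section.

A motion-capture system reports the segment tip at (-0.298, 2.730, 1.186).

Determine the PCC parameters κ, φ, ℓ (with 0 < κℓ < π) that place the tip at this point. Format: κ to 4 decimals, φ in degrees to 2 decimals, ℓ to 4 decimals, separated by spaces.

0.6138 96.23 3.7899

ρ = √(x²+y²) = √(-0.298² + 2.730²) = 2.74622
φ = atan2(y, x) mod 360° = atan2(2.730, -0.298) = 96.2296°
|p|² = ρ² + z² = 2.74622² + 1.186² = 8.94830
κ = 2ρ / |p|² = 2×2.74622 / 8.94830 = 0.61380
θ = 2·atan2(ρ, z) = 2·atan2(2.74622, 1.186) = 2.32625 rad
ℓ = θ/κ = 2.32625/0.61380 = 3.78993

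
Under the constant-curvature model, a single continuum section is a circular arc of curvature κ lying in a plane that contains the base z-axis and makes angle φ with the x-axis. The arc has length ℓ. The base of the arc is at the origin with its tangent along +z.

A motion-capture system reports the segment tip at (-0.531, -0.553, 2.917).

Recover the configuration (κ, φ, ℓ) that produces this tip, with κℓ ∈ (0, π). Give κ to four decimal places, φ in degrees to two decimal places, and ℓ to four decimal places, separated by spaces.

ρ = √(x²+y²) = √(-0.531² + -0.553²) = 0.76666
φ = atan2(y, x) mod 360° = atan2(-0.553, -0.531) = 226.1627°
|p|² = ρ² + z² = 0.76666² + 2.917² = 9.09666
κ = 2ρ / |p|² = 2×0.76666 / 9.09666 = 0.16856
θ = 2·atan2(ρ, z) = 2·atan2(0.76666, 2.917) = 0.51403 rad
ℓ = θ/κ = 0.51403/0.16856 = 3.04953

0.1686 226.16 3.0495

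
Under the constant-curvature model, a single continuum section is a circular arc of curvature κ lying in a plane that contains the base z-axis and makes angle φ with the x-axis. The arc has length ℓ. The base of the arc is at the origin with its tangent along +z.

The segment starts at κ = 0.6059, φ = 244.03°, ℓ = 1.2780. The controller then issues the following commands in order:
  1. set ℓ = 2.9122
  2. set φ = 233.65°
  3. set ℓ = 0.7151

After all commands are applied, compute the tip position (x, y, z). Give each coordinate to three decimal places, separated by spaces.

initial: κ=0.6059, φ=244.03°, ℓ=1.2780
cmd 1: set ℓ=2.9122 → (κ,φ,ℓ)=(0.6059,244.03°,2.9122) → tip=(-0.8618,-1.7694,1.6196)
cmd 2: set φ=233.65° → (κ,φ,ℓ)=(0.6059,233.65°,2.9122) → tip=(-1.1665,-1.5852,1.6196)
cmd 3: set ℓ=0.7151 → (κ,φ,ℓ)=(0.6059,233.65°,0.7151) → tip=(-0.0904,-0.1228,0.6929)

-0.090 -0.123 0.693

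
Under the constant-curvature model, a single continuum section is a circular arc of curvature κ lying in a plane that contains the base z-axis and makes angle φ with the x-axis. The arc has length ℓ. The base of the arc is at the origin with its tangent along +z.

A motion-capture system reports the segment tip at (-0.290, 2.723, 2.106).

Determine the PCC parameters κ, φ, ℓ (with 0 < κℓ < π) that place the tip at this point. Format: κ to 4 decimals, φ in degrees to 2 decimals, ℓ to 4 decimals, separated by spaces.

0.4589 96.08 3.9885

ρ = √(x²+y²) = √(-0.290² + 2.723²) = 2.73840
φ = atan2(y, x) mod 360° = atan2(2.723, -0.290) = 96.0791°
|p|² = ρ² + z² = 2.73840² + 2.106² = 11.93406
κ = 2ρ / |p|² = 2×2.73840 / 11.93406 = 0.45892
θ = 2·atan2(ρ, z) = 2·atan2(2.73840, 2.106) = 1.83041 rad
ℓ = θ/κ = 1.83041/0.45892 = 3.98851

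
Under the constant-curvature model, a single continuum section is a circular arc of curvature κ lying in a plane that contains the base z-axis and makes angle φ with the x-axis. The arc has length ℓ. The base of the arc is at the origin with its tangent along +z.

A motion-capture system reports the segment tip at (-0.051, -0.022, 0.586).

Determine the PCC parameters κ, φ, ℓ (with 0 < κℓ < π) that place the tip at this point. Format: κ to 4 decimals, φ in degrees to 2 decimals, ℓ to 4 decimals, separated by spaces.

0.3206 203.33 0.5895

ρ = √(x²+y²) = √(-0.051² + -0.022²) = 0.05554
φ = atan2(y, x) mod 360° = atan2(-0.022, -0.051) = 203.3340°
|p|² = ρ² + z² = 0.05554² + 0.586² = 0.34648
κ = 2ρ / |p|² = 2×0.05554 / 0.34648 = 0.32061
θ = 2·atan2(ρ, z) = 2·atan2(0.05554, 0.586) = 0.18900 rad
ℓ = θ/κ = 0.18900/0.32061 = 0.58950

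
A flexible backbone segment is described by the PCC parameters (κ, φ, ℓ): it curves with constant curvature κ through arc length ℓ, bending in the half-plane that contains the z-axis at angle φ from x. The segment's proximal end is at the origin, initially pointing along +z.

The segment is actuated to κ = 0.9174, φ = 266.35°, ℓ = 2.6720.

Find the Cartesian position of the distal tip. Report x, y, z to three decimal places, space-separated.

-0.123 -1.927 0.694

θ = κ·ℓ = 0.9174 × 2.6720 = 2.45129 rad
ρ = (1 − cos θ)/κ = (1 − -0.77106)/0.9174 = 1.93052
z = sin θ / κ = 0.63677/0.9174 = 0.69410
x = ρ cos φ = 1.93052 × cos(266.35°) = -0.12290
y = ρ sin φ = 1.93052 × sin(266.35°) = -1.92660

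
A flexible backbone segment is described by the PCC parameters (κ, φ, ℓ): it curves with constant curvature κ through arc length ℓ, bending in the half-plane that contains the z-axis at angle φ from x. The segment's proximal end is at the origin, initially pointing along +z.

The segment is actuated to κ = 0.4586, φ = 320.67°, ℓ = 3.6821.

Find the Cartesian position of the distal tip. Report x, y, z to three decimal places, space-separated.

1.885 -1.544 2.165

θ = κ·ℓ = 0.4586 × 3.6821 = 1.68861 rad
ρ = (1 − cos θ)/κ = (1 − -0.11754)/0.4586 = 2.43686
z = sin θ / κ = 0.99307/0.4586 = 2.16543
x = ρ cos φ = 2.43686 × cos(320.67°) = 1.88493
y = ρ sin φ = 2.43686 × sin(320.67°) = -1.54445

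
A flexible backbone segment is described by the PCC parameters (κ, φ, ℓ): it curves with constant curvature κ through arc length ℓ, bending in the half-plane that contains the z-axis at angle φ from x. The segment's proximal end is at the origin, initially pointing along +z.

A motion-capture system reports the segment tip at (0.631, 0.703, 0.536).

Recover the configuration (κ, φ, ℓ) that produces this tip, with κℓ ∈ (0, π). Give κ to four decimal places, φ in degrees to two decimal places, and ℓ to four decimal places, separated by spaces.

1.6016 48.09 1.3171

ρ = √(x²+y²) = √(0.631² + 0.703²) = 0.94465
φ = atan2(y, x) mod 360° = atan2(0.703, 0.631) = 48.0894°
|p|² = ρ² + z² = 0.94465² + 0.536² = 1.17967
κ = 2ρ / |p|² = 2×0.94465 / 1.17967 = 1.60156
θ = 2·atan2(ρ, z) = 2·atan2(0.94465, 0.536) = 2.10938 rad
ℓ = θ/κ = 2.10938/1.60156 = 1.31708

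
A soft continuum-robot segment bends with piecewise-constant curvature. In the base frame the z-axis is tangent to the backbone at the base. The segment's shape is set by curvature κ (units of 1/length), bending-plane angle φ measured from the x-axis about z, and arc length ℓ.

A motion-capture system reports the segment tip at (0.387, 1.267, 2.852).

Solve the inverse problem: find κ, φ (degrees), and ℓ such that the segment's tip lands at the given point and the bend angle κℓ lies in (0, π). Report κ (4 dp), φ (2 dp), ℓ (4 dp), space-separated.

ρ = √(x²+y²) = √(0.387² + 1.267²) = 1.32479
φ = atan2(y, x) mod 360° = atan2(1.267, 0.387) = 73.0149°
|p|² = ρ² + z² = 1.32479² + 2.852² = 9.88896
κ = 2ρ / |p|² = 2×1.32479 / 9.88896 = 0.26793
θ = 2·atan2(ρ, z) = 2·atan2(1.32479, 2.852) = 0.86971 rad
ℓ = θ/κ = 0.86971/0.26793 = 3.24601

0.2679 73.01 3.2460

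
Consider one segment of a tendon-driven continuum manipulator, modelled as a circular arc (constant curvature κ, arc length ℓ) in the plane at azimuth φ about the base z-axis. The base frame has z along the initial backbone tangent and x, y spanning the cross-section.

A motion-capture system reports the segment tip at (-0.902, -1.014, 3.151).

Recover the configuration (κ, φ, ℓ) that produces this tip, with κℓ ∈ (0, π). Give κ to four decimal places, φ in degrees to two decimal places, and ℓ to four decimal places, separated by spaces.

ρ = √(x²+y²) = √(-0.902² + -1.014²) = 1.35713
φ = atan2(y, x) mod 360° = atan2(-1.014, -0.902) = 228.3454°
|p|² = ρ² + z² = 1.35713² + 3.151² = 11.77060
κ = 2ρ / |p|² = 2×1.35713 / 11.77060 = 0.23060
θ = 2·atan2(ρ, z) = 2·atan2(1.35713, 3.151) = 0.81337 rad
ℓ = θ/κ = 0.81337/0.23060 = 3.52726

0.2306 228.35 3.5273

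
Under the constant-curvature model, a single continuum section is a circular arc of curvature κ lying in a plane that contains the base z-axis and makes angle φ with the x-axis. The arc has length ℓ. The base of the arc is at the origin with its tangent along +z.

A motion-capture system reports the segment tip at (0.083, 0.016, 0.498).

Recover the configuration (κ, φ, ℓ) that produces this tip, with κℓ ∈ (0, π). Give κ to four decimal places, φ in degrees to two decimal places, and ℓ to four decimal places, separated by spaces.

ρ = √(x²+y²) = √(0.083² + 0.016²) = 0.08453
φ = atan2(y, x) mod 360° = atan2(0.016, 0.083) = 10.9111°
|p|² = ρ² + z² = 0.08453² + 0.498² = 0.25515
κ = 2ρ / |p|² = 2×0.08453 / 0.25515 = 0.66258
θ = 2·atan2(ρ, z) = 2·atan2(0.08453, 0.498) = 0.33627 rad
ℓ = θ/κ = 0.33627/0.66258 = 0.50751

0.6626 10.91 0.5075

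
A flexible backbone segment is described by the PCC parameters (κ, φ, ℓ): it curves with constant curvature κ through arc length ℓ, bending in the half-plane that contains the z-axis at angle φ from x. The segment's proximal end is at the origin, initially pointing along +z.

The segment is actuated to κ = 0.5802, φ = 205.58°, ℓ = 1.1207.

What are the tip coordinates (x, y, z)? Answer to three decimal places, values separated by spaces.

-0.317 -0.152 1.043

θ = κ·ℓ = 0.5802 × 1.1207 = 0.65023 rad
ρ = (1 − cos θ)/κ = (1 − 0.79594)/0.5802 = 0.35170
z = sin θ / κ = 0.60537/0.5802 = 1.04338
x = ρ cos φ = 0.35170 × cos(205.58°) = -0.31723
y = ρ sin φ = 0.35170 × sin(205.58°) = -0.15185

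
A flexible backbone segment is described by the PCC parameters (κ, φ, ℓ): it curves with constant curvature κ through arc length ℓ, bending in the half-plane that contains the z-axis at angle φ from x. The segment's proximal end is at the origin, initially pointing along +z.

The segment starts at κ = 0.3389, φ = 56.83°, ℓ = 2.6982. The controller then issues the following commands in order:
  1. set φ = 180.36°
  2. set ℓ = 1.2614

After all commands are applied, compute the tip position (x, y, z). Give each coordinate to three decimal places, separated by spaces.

-0.266 -0.002 1.223

initial: κ=0.3389, φ=56.83°, ℓ=2.6982
cmd 1: set φ=180.36° → (κ,φ,ℓ)=(0.3389,180.36°,2.6982) → tip=(-1.1500,-0.0072,2.3376)
cmd 2: set ℓ=1.2614 → (κ,φ,ℓ)=(0.3389,180.36°,1.2614) → tip=(-0.2655,-0.0017,1.2233)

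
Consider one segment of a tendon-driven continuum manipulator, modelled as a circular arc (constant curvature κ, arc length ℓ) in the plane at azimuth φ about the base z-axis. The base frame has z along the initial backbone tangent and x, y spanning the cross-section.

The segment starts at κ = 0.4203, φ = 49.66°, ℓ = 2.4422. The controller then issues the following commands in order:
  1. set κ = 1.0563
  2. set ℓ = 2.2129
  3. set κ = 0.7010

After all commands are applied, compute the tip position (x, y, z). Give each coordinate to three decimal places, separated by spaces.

initial: κ=0.4203, φ=49.66°, ℓ=2.4422
cmd 1: set κ=1.0563 → (κ,φ,ℓ)=(1.0563,49.66°,2.4422) → tip=(1.1314,1.3322,0.5044)
cmd 2: set ℓ=2.2129 → (κ,φ,ℓ)=(1.0563,49.66°,2.2129) → tip=(1.0380,1.2222,0.6818)
cmd 3: set κ=0.7010 → (κ,φ,ℓ)=(0.7010,49.66°,2.2129) → tip=(0.9054,1.0661,1.4263)

0.905 1.066 1.426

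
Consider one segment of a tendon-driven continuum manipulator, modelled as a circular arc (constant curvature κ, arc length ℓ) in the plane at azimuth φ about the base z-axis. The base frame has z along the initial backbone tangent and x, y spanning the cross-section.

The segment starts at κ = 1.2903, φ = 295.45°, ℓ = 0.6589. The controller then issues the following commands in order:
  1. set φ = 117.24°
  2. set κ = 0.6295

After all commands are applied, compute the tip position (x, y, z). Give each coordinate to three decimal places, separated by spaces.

-0.062 0.120 0.640

initial: κ=1.2903, φ=295.45°, ℓ=0.6589
cmd 1: set φ=117.24° → (κ,φ,ℓ)=(1.2903,117.24°,0.6589) → tip=(-0.1207,0.2344,0.5823)
cmd 2: set κ=0.6295 → (κ,φ,ℓ)=(0.6295,117.24°,0.6589) → tip=(-0.0617,0.1198,0.6402)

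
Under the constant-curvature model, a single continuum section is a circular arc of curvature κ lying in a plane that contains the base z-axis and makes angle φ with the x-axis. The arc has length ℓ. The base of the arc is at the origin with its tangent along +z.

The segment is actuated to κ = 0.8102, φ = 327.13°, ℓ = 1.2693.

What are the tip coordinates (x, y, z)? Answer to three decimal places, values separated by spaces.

θ = κ·ℓ = 0.8102 × 1.2693 = 1.02839 rad
ρ = (1 − cos θ)/κ = (1 − 0.51620)/0.8102 = 0.59714
z = sin θ / κ = 0.85647/0.8102 = 1.05711
x = ρ cos φ = 0.59714 × cos(327.13°) = 0.50154
y = ρ sin φ = 0.59714 × sin(327.13°) = -0.32409

0.502 -0.324 1.057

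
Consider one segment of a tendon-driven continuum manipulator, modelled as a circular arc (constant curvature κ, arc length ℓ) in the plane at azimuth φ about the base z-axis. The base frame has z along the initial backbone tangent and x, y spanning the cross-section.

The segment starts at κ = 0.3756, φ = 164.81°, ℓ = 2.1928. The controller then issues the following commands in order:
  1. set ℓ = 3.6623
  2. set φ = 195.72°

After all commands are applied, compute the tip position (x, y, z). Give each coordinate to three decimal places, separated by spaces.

-2.066 -0.581 2.612

initial: κ=0.3756, φ=164.81°, ℓ=2.1928
cmd 1: set ℓ=3.6623 → (κ,φ,ℓ)=(0.3756,164.81°,3.6623) → tip=(-2.0709,0.5623,2.6118)
cmd 2: set φ=195.72° → (κ,φ,ℓ)=(0.3756,195.72°,3.6623) → tip=(-2.0656,-0.5814,2.6118)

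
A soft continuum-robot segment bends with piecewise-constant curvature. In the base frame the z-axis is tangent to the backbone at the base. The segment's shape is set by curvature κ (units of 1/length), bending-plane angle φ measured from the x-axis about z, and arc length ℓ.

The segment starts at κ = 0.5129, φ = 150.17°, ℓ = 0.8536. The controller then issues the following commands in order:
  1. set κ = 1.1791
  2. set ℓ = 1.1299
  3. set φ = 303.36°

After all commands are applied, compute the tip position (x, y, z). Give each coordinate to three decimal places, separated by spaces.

initial: κ=0.5129, φ=150.17°, ℓ=0.8536
cmd 1: set κ=1.1791 → (κ,φ,ℓ)=(1.1791,150.17°,0.8536) → tip=(-0.3422,0.1962,0.7166)
cmd 2: set ℓ=1.1299 → (κ,φ,ℓ)=(1.1791,150.17°,1.1299) → tip=(-0.5619,0.3222,0.8241)
cmd 3: set φ=303.36° → (κ,φ,ℓ)=(1.1791,303.36°,1.1299) → tip=(0.3562,-0.5410,0.8241)

0.356 -0.541 0.824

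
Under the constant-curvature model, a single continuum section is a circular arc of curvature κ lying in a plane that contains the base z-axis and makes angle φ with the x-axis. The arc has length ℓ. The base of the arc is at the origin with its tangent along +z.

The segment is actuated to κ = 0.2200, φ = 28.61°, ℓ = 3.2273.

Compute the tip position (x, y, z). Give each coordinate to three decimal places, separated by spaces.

θ = κ·ℓ = 0.2200 × 3.2273 = 0.71001 rad
ρ = (1 − cos θ)/κ = (1 − 0.75836)/0.2200 = 1.09837
z = sin θ / κ = 0.65184/0.2200 = 2.96290
x = ρ cos φ = 1.09837 × cos(28.61°) = 0.96426
y = ρ sin φ = 1.09837 × sin(28.61°) = 0.52595

0.964 0.526 2.963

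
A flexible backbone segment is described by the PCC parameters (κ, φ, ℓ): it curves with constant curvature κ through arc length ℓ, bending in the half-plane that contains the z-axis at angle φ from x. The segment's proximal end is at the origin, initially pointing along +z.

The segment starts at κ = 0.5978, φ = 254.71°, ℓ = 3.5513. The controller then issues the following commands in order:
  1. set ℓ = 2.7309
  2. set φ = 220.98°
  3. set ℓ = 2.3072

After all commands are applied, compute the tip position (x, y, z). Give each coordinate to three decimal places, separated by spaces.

-1.022 -0.888 1.642

initial: κ=0.5978, φ=254.71°, ℓ=3.5513
cmd 1: set ℓ=2.7309 → (κ,φ,ℓ)=(0.5978,254.71°,2.7309) → tip=(-0.4683,-1.7131,1.6696)
cmd 2: set φ=220.98° → (κ,φ,ℓ)=(0.5978,220.98°,2.7309) → tip=(-1.3408,-1.1647,1.6696)
cmd 3: set ℓ=2.3072 → (κ,φ,ℓ)=(0.5978,220.98°,2.3072) → tip=(-1.0224,-0.8882,1.6422)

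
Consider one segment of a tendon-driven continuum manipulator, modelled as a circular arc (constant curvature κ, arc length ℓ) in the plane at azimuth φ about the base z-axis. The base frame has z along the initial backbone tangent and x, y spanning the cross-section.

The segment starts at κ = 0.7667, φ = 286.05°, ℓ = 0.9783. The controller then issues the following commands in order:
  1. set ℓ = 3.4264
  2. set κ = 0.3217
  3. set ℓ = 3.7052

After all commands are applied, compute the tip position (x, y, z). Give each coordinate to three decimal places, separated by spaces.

0.542 -1.882 2.888

initial: κ=0.7667, φ=286.05°, ℓ=0.9783
cmd 1: set ℓ=3.4264 → (κ,φ,ℓ)=(0.7667,286.05°,3.4264) → tip=(0.6745,-2.3446,0.6419)
cmd 2: set κ=0.3217 → (κ,φ,ℓ)=(0.3217,286.05°,3.4264) → tip=(0.4713,-1.6383,2.7735)
cmd 3: set ℓ=3.7052 → (κ,φ,ℓ)=(0.3217,286.05°,3.7052) → tip=(0.5416,-1.8825,2.8881)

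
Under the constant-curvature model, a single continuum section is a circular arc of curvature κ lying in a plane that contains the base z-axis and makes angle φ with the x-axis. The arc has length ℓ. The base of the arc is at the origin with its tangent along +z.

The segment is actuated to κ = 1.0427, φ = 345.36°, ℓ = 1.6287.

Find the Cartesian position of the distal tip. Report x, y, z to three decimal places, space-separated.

θ = κ·ℓ = 1.0427 × 1.6287 = 1.69825 rad
ρ = (1 − cos θ)/κ = (1 − -0.12710)/1.0427 = 1.08095
z = sin θ / κ = 0.99189/1.0427 = 0.95127
x = ρ cos φ = 1.08095 × cos(345.36°) = 1.04585
y = ρ sin φ = 1.08095 × sin(345.36°) = -0.27320

1.046 -0.273 0.951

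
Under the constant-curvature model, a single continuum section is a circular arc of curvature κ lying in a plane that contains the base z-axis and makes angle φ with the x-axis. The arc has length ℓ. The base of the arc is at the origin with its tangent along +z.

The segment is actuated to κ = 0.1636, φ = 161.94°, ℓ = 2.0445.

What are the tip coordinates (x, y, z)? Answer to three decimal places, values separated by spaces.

-0.322 0.105 2.007

θ = κ·ℓ = 0.1636 × 2.0445 = 0.33448 rad
ρ = (1 − cos θ)/κ = (1 − 0.94458)/0.1636 = 0.33875
z = sin θ / κ = 0.32828/0.1636 = 2.00659
x = ρ cos φ = 0.33875 × cos(161.94°) = -0.32206
y = ρ sin φ = 0.33875 × sin(161.94°) = 0.10502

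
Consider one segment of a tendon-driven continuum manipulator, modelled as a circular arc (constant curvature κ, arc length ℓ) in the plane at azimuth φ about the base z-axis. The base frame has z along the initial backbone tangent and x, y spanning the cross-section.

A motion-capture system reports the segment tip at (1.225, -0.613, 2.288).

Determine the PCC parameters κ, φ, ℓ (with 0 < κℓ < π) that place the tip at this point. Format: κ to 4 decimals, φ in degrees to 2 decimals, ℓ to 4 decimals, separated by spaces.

ρ = √(x²+y²) = √(1.225² + -0.613²) = 1.36982
φ = atan2(y, x) mod 360° = atan2(-0.613, 1.225) = 333.4162°
|p|² = ρ² + z² = 1.36982² + 2.288² = 7.11134
κ = 2ρ / |p|² = 2×1.36982 / 7.11134 = 0.38525
θ = 2·atan2(ρ, z) = 2·atan2(1.36982, 2.288) = 1.07892 rad
ℓ = θ/κ = 1.07892/0.38525 = 2.80058

0.3852 333.42 2.8006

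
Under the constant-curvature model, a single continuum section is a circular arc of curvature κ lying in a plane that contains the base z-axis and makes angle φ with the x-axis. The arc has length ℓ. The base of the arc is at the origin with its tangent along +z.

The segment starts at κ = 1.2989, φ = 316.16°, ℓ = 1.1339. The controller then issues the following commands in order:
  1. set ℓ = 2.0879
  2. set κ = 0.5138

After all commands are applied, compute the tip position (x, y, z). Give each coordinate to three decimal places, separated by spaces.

initial: κ=1.2989, φ=316.16°, ℓ=1.1339
cmd 1: set ℓ=2.0879 → (κ,φ,ℓ)=(1.2989,316.16°,2.0879) → tip=(1.0601,-1.0181,0.3207)
cmd 2: set κ=0.5138 → (κ,φ,ℓ)=(0.5138,316.16°,2.0879) → tip=(0.7332,-0.7041,1.7099)

0.733 -0.704 1.710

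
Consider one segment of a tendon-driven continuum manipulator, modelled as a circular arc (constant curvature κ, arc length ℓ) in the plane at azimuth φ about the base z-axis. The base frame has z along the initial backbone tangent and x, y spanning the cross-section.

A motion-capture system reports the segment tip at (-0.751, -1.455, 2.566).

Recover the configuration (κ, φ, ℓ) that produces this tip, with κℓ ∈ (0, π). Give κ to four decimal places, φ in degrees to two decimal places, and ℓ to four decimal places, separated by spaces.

ρ = √(x²+y²) = √(-0.751² + -1.455²) = 1.63738
φ = atan2(y, x) mod 360° = atan2(-1.455, -0.751) = 242.6994°
|p|² = ρ² + z² = 1.63738² + 2.566² = 9.26538
κ = 2ρ / |p|² = 2×1.63738 / 9.26538 = 0.35344
θ = 2·atan2(ρ, z) = 2·atan2(1.63738, 2.566) = 1.13594 rad
ℓ = θ/κ = 1.13594/0.35344 = 3.21394

0.3534 242.70 3.2139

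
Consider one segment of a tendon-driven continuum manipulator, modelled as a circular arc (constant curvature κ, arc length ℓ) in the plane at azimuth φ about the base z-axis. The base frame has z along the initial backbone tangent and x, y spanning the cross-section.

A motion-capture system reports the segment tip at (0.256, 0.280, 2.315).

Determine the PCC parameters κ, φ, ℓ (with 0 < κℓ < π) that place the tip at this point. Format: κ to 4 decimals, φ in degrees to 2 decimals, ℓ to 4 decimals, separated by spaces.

ρ = √(x²+y²) = √(0.256² + 0.280²) = 0.37939
φ = atan2(y, x) mod 360° = atan2(0.280, 0.256) = 47.5638°
|p|² = ρ² + z² = 0.37939² + 2.315² = 5.50316
κ = 2ρ / |p|² = 2×0.37939 / 5.50316 = 0.13788
θ = 2·atan2(ρ, z) = 2·atan2(0.37939, 2.315) = 0.32488 rad
ℓ = θ/κ = 0.32488/0.13788 = 2.35623

0.1379 47.56 2.3562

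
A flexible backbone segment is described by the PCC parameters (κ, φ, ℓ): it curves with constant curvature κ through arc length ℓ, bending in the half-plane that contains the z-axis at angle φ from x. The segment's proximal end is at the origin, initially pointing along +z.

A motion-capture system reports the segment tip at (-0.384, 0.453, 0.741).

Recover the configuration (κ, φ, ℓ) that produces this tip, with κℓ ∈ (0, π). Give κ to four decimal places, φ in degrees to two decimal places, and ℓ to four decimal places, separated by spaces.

ρ = √(x²+y²) = √(-0.384² + 0.453²) = 0.59386
φ = atan2(y, x) mod 360° = atan2(0.453, -0.384) = 130.2873°
|p|² = ρ² + z² = 0.59386² + 0.741² = 0.90175
κ = 2ρ / |p|² = 2×0.59386 / 0.90175 = 1.31712
θ = 2·atan2(ρ, z) = 2·atan2(0.59386, 0.741) = 1.35122 rad
ℓ = θ/κ = 1.35122/1.31712 = 1.02589

1.3171 130.29 1.0259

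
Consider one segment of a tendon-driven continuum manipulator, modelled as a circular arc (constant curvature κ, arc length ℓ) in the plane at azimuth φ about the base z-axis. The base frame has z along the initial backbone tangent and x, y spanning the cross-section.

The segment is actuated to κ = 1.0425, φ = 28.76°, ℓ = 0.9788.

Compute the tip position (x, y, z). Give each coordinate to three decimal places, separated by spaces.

0.401 0.220 0.818

θ = κ·ℓ = 1.0425 × 0.9788 = 1.02040 rad
ρ = (1 − cos θ)/κ = (1 − 0.52303)/1.0425 = 0.45753
z = sin θ / κ = 0.85232/1.0425 = 0.81757
x = ρ cos φ = 0.45753 × cos(28.76°) = 0.40109
y = ρ sin φ = 0.45753 × sin(28.76°) = 0.22014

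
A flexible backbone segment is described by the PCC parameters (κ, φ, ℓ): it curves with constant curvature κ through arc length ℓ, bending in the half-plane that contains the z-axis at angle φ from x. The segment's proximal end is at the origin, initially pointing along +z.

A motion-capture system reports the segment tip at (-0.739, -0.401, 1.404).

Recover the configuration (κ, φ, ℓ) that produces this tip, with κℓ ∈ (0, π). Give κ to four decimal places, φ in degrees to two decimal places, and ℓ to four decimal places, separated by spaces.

0.6279 208.49 1.7187

ρ = √(x²+y²) = √(-0.739² + -0.401²) = 0.84079
φ = atan2(y, x) mod 360° = atan2(-0.401, -0.739) = 208.4854°
|p|² = ρ² + z² = 0.84079² + 1.404² = 2.67814
κ = 2ρ / |p|² = 2×0.84079 / 2.67814 = 0.62789
θ = 2·atan2(ρ, z) = 2·atan2(0.84079, 1.404) = 1.07915 rad
ℓ = θ/κ = 1.07915/0.62789 = 1.71869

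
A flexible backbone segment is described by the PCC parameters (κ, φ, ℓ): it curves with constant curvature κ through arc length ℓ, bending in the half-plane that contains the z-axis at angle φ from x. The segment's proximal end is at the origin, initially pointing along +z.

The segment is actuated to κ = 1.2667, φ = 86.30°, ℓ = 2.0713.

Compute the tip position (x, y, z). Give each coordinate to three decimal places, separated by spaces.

0.095 1.472 0.391

θ = κ·ℓ = 1.2667 × 2.0713 = 2.62372 rad
ρ = (1 − cos θ)/κ = (1 − -0.86887)/1.2667 = 1.47539
z = sin θ / κ = 0.49504/1.2667 = 0.39081
x = ρ cos φ = 1.47539 × cos(86.30°) = 0.09521
y = ρ sin φ = 1.47539 × sin(86.30°) = 1.47231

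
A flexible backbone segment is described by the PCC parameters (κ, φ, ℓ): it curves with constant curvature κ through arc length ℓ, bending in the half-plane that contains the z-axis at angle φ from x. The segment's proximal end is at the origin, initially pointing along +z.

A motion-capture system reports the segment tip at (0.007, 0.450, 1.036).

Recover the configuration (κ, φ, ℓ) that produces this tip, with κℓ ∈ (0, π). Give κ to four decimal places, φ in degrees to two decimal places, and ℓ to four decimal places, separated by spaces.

0.7055 89.11 1.1618

ρ = √(x²+y²) = √(0.007² + 0.450²) = 0.45005
φ = atan2(y, x) mod 360° = atan2(0.450, 0.007) = 89.1088°
|p|² = ρ² + z² = 0.45005² + 1.036² = 1.27585
κ = 2ρ / |p|² = 2×0.45005 / 1.27585 = 0.70550
θ = 2·atan2(ρ, z) = 2·atan2(0.45005, 1.036) = 0.81964 rad
ℓ = θ/κ = 0.81964/0.70550 = 1.16178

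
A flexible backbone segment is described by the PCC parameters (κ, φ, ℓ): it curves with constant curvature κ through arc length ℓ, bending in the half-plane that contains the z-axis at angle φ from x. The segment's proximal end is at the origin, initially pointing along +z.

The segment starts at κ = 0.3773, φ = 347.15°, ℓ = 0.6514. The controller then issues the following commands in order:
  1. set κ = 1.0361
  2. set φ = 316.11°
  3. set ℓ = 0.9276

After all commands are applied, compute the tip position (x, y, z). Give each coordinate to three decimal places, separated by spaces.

0.297 -0.286 0.791

initial: κ=0.3773, φ=347.15°, ℓ=0.6514
cmd 1: set κ=1.0361 → (κ,φ,ℓ)=(1.0361,347.15°,0.6514) → tip=(0.2063,-0.0471,0.6031)
cmd 2: set φ=316.11° → (κ,φ,ℓ)=(1.0361,316.11°,0.6514) → tip=(0.1525,-0.1467,0.6031)
cmd 3: set ℓ=0.9276 → (κ,φ,ℓ)=(1.0361,316.11°,0.9276) → tip=(0.2973,-0.2860,0.7913)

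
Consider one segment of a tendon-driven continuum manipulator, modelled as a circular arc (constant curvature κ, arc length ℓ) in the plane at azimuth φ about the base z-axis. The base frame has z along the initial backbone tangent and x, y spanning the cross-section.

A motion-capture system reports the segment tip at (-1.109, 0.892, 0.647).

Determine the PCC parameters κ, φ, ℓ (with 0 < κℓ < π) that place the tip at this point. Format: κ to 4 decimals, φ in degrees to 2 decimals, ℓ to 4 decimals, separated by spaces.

1.1646 141.19 1.9648

ρ = √(x²+y²) = √(-1.109² + 0.892²) = 1.42322
φ = atan2(y, x) mod 360° = atan2(0.892, -1.109) = 141.1893°
|p|² = ρ² + z² = 1.42322² + 0.647² = 2.44415
κ = 2ρ / |p|² = 2×1.42322 / 2.44415 = 1.16459
θ = 2·atan2(ρ, z) = 2·atan2(1.42322, 0.647) = 2.28824 rad
ℓ = θ/κ = 2.28824/1.16459 = 1.96485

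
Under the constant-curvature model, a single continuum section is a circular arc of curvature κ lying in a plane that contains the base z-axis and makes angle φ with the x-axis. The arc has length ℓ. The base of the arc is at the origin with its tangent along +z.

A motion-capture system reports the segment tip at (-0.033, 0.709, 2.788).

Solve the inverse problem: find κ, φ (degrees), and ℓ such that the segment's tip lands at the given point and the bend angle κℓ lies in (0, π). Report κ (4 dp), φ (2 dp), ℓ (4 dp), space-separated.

ρ = √(x²+y²) = √(-0.033² + 0.709²) = 0.70977
φ = atan2(y, x) mod 360° = atan2(0.709, -0.033) = 92.6649°
|p|² = ρ² + z² = 0.70977² + 2.788² = 8.27671
κ = 2ρ / |p|² = 2×0.70977 / 8.27671 = 0.17151
θ = 2·atan2(ρ, z) = 2·atan2(0.70977, 2.788) = 0.49857 rad
ℓ = θ/κ = 0.49857/0.17151 = 2.90694

0.1715 92.66 2.9069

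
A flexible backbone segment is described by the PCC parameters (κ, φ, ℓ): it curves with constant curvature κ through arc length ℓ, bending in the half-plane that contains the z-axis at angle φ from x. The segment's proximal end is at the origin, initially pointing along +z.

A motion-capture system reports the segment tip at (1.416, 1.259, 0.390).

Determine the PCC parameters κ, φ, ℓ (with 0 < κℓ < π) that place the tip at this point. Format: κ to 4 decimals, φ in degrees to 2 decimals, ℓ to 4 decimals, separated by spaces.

ρ = √(x²+y²) = √(1.416² + 1.259²) = 1.89477
φ = atan2(y, x) mod 360° = atan2(1.259, 1.416) = 41.6411°
|p|² = ρ² + z² = 1.89477² + 0.390² = 3.74224
κ = 2ρ / |p|² = 2×1.89477 / 3.74224 = 1.01264
θ = 2·atan2(ρ, z) = 2·atan2(1.89477, 0.390) = 2.73560 rad
ℓ = θ/κ = 2.73560/1.01264 = 2.70146

1.0126 41.64 2.7015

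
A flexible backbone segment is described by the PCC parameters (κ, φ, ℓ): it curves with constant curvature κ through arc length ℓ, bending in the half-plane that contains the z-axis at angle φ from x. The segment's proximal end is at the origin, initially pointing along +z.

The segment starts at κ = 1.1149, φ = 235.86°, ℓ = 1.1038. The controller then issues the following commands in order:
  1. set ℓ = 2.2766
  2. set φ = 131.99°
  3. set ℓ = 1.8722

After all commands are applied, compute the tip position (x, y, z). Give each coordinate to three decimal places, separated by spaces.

initial: κ=1.1149, φ=235.86°, ℓ=1.1038
cmd 1: set ℓ=2.2766 → (κ,φ,ℓ)=(1.1149,235.86°,2.2766) → tip=(-0.9179,-1.3536,0.5090)
cmd 2: set φ=131.99° → (κ,φ,ℓ)=(1.1149,131.99°,2.2766) → tip=(-1.0941,1.2156,0.5090)
cmd 3: set ℓ=1.8722 → (κ,φ,ℓ)=(1.1149,131.99°,1.8722) → tip=(-0.8964,0.9959,0.7799)

-0.896 0.996 0.780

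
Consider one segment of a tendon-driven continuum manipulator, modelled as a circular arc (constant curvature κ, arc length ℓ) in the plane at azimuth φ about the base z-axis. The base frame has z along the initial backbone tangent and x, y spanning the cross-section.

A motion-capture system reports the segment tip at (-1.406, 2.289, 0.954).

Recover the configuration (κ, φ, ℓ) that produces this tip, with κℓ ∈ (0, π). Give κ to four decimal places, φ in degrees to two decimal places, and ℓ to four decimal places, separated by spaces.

ρ = √(x²+y²) = √(-1.406² + 2.289²) = 2.68633
φ = atan2(y, x) mod 360° = atan2(2.289, -1.406) = 121.5600°
|p|² = ρ² + z² = 2.68633² + 0.954² = 8.12647
κ = 2ρ / |p|² = 2×2.68633 / 8.12647 = 0.66113
θ = 2·atan2(ρ, z) = 2·atan2(2.68633, 0.954) = 2.45911 rad
ℓ = θ/κ = 2.45911/0.66113 = 3.71956

0.6611 121.56 3.7196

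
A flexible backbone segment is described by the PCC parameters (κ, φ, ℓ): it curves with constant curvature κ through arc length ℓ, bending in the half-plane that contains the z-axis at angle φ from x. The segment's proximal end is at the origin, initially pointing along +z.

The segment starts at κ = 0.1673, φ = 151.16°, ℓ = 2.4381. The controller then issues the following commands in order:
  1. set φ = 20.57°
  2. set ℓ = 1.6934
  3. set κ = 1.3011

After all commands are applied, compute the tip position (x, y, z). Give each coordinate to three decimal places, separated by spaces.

initial: κ=0.1673, φ=151.16°, ℓ=2.4381
cmd 1: set φ=20.57° → (κ,φ,ℓ)=(0.1673,20.57°,2.4381) → tip=(0.4591,0.1723,2.3711)
cmd 2: set ℓ=1.6934 → (κ,φ,ℓ)=(0.1673,20.57°,1.6934) → tip=(0.2231,0.0837,1.6708)
cmd 3: set κ=1.3011 → (κ,φ,ℓ)=(1.3011,20.57°,1.6934) → tip=(1.1450,0.4297,0.6199)

1.145 0.430 0.620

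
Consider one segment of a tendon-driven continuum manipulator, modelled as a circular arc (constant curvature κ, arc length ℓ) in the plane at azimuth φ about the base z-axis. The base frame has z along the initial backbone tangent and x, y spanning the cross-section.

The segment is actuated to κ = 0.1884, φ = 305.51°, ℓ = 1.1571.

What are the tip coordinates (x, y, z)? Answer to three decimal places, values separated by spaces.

0.073 -0.102 1.148

θ = κ·ℓ = 0.1884 × 1.1571 = 0.21800 rad
ρ = (1 − cos θ)/κ = (1 − 0.97633)/0.1884 = 0.12562
z = sin θ / κ = 0.21628/0.1884 = 1.14796
x = ρ cos φ = 0.12562 × cos(305.51°) = 0.07297
y = ρ sin φ = 0.12562 × sin(305.51°) = -0.10226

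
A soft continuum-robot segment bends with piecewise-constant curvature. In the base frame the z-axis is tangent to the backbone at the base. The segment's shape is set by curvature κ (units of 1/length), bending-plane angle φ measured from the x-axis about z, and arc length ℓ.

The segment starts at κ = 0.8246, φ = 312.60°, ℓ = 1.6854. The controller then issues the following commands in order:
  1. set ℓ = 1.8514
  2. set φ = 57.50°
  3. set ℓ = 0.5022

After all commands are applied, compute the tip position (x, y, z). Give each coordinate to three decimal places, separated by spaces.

initial: κ=0.8246, φ=312.60°, ℓ=1.6854
cmd 1: set ℓ=1.8514 → (κ,φ,ℓ)=(0.8246,312.60°,1.8514) → tip=(0.7846,-0.8533,1.2115)
cmd 2: set φ=57.50° → (κ,φ,ℓ)=(0.8246,57.50°,1.8514) → tip=(0.6228,0.9777,1.2115)
cmd 3: set ℓ=0.5022 → (κ,φ,ℓ)=(0.8246,57.50°,0.5022) → tip=(0.0551,0.0865,0.4880)

0.055 0.086 0.488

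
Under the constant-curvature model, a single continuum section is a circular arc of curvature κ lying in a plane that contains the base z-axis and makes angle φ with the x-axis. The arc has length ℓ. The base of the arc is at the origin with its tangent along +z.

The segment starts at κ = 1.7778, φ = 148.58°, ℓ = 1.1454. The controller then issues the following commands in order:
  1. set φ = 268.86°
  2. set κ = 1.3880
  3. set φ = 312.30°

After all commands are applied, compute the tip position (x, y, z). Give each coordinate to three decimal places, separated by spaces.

initial: κ=1.7778, φ=148.58°, ℓ=1.1454
cmd 1: set φ=268.86° → (κ,φ,ℓ)=(1.7778,268.86°,1.1454) → tip=(-0.0162,-0.8148,0.5026)
cmd 2: set κ=1.3880 → (κ,φ,ℓ)=(1.3880,268.86°,1.1454) → tip=(-0.0146,-0.7340,0.7203)
cmd 3: set φ=312.30° → (κ,φ,ℓ)=(1.3880,312.30°,1.1454) → tip=(0.4941,-0.5430,0.7203)

0.494 -0.543 0.720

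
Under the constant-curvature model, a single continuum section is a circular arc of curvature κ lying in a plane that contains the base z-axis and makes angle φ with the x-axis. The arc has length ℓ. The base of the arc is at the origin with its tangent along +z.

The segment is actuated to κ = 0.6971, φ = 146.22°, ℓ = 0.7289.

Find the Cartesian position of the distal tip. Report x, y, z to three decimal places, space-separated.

θ = κ·ℓ = 0.6971 × 0.7289 = 0.50812 rad
ρ = (1 − cos θ)/κ = (1 − 0.87366)/0.6971 = 0.18123
z = sin θ / κ = 0.48653/0.6971 = 0.69794
x = ρ cos φ = 0.18123 × cos(146.22°) = -0.15064
y = ρ sin φ = 0.18123 × sin(146.22°) = 0.10077

-0.151 0.101 0.698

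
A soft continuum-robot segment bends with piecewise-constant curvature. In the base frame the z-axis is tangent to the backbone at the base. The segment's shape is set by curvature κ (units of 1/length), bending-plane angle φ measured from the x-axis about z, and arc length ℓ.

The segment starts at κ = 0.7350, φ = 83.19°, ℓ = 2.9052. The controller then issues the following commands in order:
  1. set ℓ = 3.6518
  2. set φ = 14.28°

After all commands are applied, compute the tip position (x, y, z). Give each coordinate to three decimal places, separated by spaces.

initial: κ=0.7350, φ=83.19°, ℓ=2.9052
cmd 1: set ℓ=3.6518 → (κ,φ,ℓ)=(0.7350,83.19°,3.6518) → tip=(0.3061,2.5629,0.6010)
cmd 2: set φ=14.28° → (κ,φ,ℓ)=(0.7350,14.28°,3.6518) → tip=(2.5014,0.6367,0.6010)

2.501 0.637 0.601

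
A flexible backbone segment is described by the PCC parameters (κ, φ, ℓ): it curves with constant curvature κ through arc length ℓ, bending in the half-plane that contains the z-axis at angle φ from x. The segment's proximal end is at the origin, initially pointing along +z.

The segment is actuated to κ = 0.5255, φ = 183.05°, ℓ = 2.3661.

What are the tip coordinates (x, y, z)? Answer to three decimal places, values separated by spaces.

θ = κ·ℓ = 0.5255 × 2.3661 = 1.24339 rad
ρ = (1 − cos θ)/κ = (1 − 0.32159)/0.5255 = 1.29098
z = sin θ / κ = 0.94688/0.5255 = 1.80186
x = ρ cos φ = 1.29098 × cos(183.05°) = -1.28915
y = ρ sin φ = 1.29098 × sin(183.05°) = -0.06869

-1.289 -0.069 1.802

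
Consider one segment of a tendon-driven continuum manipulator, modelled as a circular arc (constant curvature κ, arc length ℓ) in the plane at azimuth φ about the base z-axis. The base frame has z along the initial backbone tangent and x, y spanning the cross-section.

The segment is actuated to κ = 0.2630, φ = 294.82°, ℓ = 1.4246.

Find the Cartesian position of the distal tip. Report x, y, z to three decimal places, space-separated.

0.111 -0.239 1.392

θ = κ·ℓ = 0.2630 × 1.4246 = 0.37467 rad
ρ = (1 − cos θ)/κ = (1 − 0.93063)/0.2630 = 0.26377
z = sin θ / κ = 0.36597/0.2630 = 1.39150
x = ρ cos φ = 0.26377 × cos(294.82°) = 0.11072
y = ρ sin φ = 0.26377 × sin(294.82°) = -0.23941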